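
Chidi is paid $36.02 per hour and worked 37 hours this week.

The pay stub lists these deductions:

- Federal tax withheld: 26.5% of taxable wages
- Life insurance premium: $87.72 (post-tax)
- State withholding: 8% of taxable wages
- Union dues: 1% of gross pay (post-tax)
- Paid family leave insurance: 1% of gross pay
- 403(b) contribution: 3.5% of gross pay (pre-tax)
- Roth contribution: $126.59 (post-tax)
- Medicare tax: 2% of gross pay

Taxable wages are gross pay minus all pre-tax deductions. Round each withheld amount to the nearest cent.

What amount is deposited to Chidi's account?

$574.77

Gross pay: 37 × $36.02 = $1,332.74
403(b) contribution: $1,332.74 × 0.035 = $46.65
Taxable wages = $1,332.74 − $46.65 = $1,286.09
Federal tax withheld: $1,286.09 × 0.265 = $340.81
State withholding: $1,286.09 × 0.08 = $102.89
Medicare tax: $1,332.74 × 0.02 = $26.65
Paid family leave insurance: $1,332.74 × 0.01 = $13.33
Life insurance premium: $87.72
Roth contribution: $126.59
Union dues: $1,332.74 × 0.01 = $13.33
Total deductions = $46.65 + $340.81 + $102.89 + $26.65 + $13.33 + $87.72 + $126.59 + $13.33 = $757.97
Net pay = $1,332.74 − $757.97 = $574.77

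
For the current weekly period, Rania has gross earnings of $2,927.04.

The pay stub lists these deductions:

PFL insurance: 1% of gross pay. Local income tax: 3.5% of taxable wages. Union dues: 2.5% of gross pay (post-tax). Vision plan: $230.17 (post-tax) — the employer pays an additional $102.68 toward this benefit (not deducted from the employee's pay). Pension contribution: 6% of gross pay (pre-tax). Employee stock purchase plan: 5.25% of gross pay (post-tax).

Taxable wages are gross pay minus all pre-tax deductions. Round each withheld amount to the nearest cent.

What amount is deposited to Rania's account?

$2,168.83

Pension contribution: $2,927.04 × 0.06 = $175.62
Taxable wages = $2,927.04 − $175.62 = $2,751.42
Local income tax: $2,751.42 × 0.035 = $96.30
PFL insurance: $2,927.04 × 0.01 = $29.27
Employee stock purchase plan: $2,927.04 × 0.0525 = $153.67
Union dues: $2,927.04 × 0.025 = $73.18
Vision plan: $230.17
(Employer's $102.68 toward vision plan is not withheld from the employee.)
Total deductions = $175.62 + $96.30 + $29.27 + $153.67 + $73.18 + $230.17 = $758.21
Net pay = $2,927.04 − $758.21 = $2,168.83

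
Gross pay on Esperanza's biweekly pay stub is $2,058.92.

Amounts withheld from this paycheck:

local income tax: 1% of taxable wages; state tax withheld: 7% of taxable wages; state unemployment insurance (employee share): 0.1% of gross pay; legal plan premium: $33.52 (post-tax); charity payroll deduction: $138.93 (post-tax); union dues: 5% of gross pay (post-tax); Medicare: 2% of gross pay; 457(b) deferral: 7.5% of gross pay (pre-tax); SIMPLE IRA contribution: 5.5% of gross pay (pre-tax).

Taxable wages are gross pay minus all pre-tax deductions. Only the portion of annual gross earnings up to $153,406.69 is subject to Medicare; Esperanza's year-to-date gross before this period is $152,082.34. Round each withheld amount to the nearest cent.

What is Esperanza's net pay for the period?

SIMPLE IRA contribution: $2,058.92 × 0.055 = $113.24
457(b) deferral: $2,058.92 × 0.075 = $154.42
Pre-tax total = $113.24 + $154.42 = $267.66
Taxable wages = $2,058.92 − $267.66 = $1,791.26
State tax withheld: $1,791.26 × 0.07 = $125.39
Local income tax: $1,791.26 × 0.01 = $17.91
State unemployment insurance (employee share): $2,058.92 × 0.001 = $2.06
Medicare: only $153,406.69 − $152,082.34 = $1,324.35 of this check is subject → $1,324.35 × 0.02 = $26.49
Legal plan premium: $33.52
Charity payroll deduction: $138.93
Union dues: $2,058.92 × 0.05 = $102.95
Total deductions = $113.24 + $154.42 + $125.39 + $17.91 + $2.06 + $26.49 + $33.52 + $138.93 + $102.95 = $714.91
Net pay = $2,058.92 − $714.91 = $1,344.01

$1,344.01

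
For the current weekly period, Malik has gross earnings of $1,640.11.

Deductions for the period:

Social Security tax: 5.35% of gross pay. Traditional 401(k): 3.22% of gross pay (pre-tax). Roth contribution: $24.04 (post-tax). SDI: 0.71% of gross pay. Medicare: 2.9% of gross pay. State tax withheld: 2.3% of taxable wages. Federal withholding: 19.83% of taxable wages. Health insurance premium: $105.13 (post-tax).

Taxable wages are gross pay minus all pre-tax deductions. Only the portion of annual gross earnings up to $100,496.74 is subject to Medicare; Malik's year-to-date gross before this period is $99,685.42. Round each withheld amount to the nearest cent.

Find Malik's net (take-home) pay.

$983.94

Traditional 401(k): $1,640.11 × 0.0322 = $52.81
Taxable wages = $1,640.11 − $52.81 = $1,587.30
State tax withheld: $1,587.30 × 0.023 = $36.51
Federal withholding: $1,587.30 × 0.1983 = $314.76
Social Security tax: $1,640.11 × 0.0535 = $87.75
Medicare: only $100,496.74 − $99,685.42 = $811.32 of this check is subject → $811.32 × 0.029 = $23.53
SDI: $1,640.11 × 0.0071 = $11.64
Roth contribution: $24.04
Health insurance premium: $105.13
Total deductions = $52.81 + $36.51 + $314.76 + $87.75 + $23.53 + $11.64 + $24.04 + $105.13 = $656.17
Net pay = $1,640.11 − $656.17 = $983.94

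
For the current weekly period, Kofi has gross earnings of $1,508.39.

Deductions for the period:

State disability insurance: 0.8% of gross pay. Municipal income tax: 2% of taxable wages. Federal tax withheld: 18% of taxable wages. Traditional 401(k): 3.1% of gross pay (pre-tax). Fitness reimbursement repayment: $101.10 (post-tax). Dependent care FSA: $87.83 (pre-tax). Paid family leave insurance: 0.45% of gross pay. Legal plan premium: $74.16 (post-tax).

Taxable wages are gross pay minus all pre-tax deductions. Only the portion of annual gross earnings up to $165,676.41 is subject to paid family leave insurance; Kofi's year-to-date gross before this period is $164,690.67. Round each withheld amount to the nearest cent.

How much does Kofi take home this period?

Traditional 401(k): $1,508.39 × 0.031 = $46.76
Dependent care FSA: $87.83
Pre-tax total = $46.76 + $87.83 = $134.59
Taxable wages = $1,508.39 − $134.59 = $1,373.80
Federal tax withheld: $1,373.80 × 0.18 = $247.28
Municipal income tax: $1,373.80 × 0.02 = $27.48
State disability insurance: $1,508.39 × 0.008 = $12.07
Paid family leave insurance: only $165,676.41 − $164,690.67 = $985.74 of this check is subject → $985.74 × 0.0045 = $4.44
Legal plan premium: $74.16
Fitness reimbursement repayment: $101.10
Total deductions = $46.76 + $87.83 + $247.28 + $27.48 + $12.07 + $4.44 + $74.16 + $101.10 = $601.12
Net pay = $1,508.39 − $601.12 = $907.27

$907.27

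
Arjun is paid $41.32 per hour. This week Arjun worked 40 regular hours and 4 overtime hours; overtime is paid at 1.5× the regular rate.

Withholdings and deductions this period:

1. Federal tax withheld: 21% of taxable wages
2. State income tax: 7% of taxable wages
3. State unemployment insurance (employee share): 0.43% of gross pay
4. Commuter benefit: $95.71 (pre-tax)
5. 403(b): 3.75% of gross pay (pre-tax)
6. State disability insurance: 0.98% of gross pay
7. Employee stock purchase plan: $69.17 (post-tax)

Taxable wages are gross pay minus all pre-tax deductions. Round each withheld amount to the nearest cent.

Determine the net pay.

$1,152.32

Regular pay: 40 × $41.32 = $1,652.80
Overtime pay: 4 × $41.32 × 1.5 = $247.92
Gross pay = $1,652.80 + $247.92 = $1,900.72
Commuter benefit: $95.71
403(b): $1,900.72 × 0.0375 = $71.28
Pre-tax total = $95.71 + $71.28 = $166.99
Taxable wages = $1,900.72 − $166.99 = $1,733.73
State income tax: $1,733.73 × 0.07 = $121.36
Federal tax withheld: $1,733.73 × 0.21 = $364.08
State disability insurance: $1,900.72 × 0.0098 = $18.63
State unemployment insurance (employee share): $1,900.72 × 0.0043 = $8.17
Employee stock purchase plan: $69.17
Total deductions = $95.71 + $71.28 + $121.36 + $364.08 + $18.63 + $8.17 + $69.17 = $748.40
Net pay = $1,900.72 − $748.40 = $1,152.32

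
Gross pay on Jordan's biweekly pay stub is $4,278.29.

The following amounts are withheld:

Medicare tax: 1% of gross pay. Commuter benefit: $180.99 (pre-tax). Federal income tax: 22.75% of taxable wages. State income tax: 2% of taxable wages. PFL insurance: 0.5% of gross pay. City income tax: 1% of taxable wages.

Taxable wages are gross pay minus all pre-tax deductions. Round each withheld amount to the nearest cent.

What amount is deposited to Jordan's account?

$2,978.07

Commuter benefit: $180.99
Taxable wages = $4,278.29 − $180.99 = $4,097.30
City income tax: $4,097.30 × 0.01 = $40.97
State income tax: $4,097.30 × 0.02 = $81.95
Federal income tax: $4,097.30 × 0.2275 = $932.14
PFL insurance: $4,278.29 × 0.005 = $21.39
Medicare tax: $4,278.29 × 0.01 = $42.78
Total deductions = $180.99 + $40.97 + $81.95 + $932.14 + $21.39 + $42.78 = $1,300.22
Net pay = $4,278.29 − $1,300.22 = $2,978.07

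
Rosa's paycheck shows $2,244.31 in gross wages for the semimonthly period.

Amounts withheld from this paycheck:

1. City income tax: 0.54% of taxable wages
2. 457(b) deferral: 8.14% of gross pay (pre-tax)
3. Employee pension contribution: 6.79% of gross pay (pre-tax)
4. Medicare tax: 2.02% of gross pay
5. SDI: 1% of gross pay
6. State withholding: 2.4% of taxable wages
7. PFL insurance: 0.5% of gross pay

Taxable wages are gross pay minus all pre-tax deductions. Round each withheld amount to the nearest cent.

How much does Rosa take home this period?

$1,774.10

Employee pension contribution: $2,244.31 × 0.0679 = $152.39
457(b) deferral: $2,244.31 × 0.0814 = $182.69
Pre-tax total = $152.39 + $182.69 = $335.08
Taxable wages = $2,244.31 − $335.08 = $1,909.23
State withholding: $1,909.23 × 0.024 = $45.82
City income tax: $1,909.23 × 0.0054 = $10.31
SDI: $2,244.31 × 0.01 = $22.44
Medicare tax: $2,244.31 × 0.0202 = $45.34
PFL insurance: $2,244.31 × 0.005 = $11.22
Total deductions = $152.39 + $182.69 + $45.82 + $10.31 + $22.44 + $45.34 + $11.22 = $470.21
Net pay = $2,244.31 − $470.21 = $1,774.10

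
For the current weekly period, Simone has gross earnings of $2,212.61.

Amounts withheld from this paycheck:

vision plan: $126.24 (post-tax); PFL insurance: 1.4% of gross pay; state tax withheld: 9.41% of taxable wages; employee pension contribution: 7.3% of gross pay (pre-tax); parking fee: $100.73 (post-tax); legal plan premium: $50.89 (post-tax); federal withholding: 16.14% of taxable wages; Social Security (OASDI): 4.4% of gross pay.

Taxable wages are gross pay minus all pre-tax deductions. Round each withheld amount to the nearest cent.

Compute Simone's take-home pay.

$1,120.84

Employee pension contribution: $2,212.61 × 0.073 = $161.52
Taxable wages = $2,212.61 − $161.52 = $2,051.09
Federal withholding: $2,051.09 × 0.1614 = $331.05
State tax withheld: $2,051.09 × 0.0941 = $193.01
Social Security (OASDI): $2,212.61 × 0.044 = $97.35
PFL insurance: $2,212.61 × 0.014 = $30.98
Legal plan premium: $50.89
Parking fee: $100.73
Vision plan: $126.24
Total deductions = $161.52 + $331.05 + $193.01 + $97.35 + $30.98 + $50.89 + $100.73 + $126.24 = $1,091.77
Net pay = $2,212.61 − $1,091.77 = $1,120.84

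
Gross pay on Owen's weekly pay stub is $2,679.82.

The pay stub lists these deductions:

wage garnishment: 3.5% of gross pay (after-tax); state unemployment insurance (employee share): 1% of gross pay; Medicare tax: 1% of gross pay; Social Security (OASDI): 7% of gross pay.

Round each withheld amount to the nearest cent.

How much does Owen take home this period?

$2,344.84

Medicare tax: $2,679.82 × 0.01 = $26.80
Social Security (OASDI): $2,679.82 × 0.07 = $187.59
State unemployment insurance (employee share): $2,679.82 × 0.01 = $26.80
Wage garnishment: $2,679.82 × 0.035 = $93.79
Total deductions = $26.80 + $187.59 + $26.80 + $93.79 = $334.98
Net pay = $2,679.82 − $334.98 = $2,344.84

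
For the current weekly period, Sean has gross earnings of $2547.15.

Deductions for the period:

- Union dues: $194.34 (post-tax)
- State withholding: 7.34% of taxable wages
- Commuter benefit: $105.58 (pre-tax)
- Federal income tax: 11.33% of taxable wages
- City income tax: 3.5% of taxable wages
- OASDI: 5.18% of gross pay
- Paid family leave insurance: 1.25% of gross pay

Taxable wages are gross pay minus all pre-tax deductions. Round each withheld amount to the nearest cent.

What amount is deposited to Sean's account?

$1542.16

Commuter benefit: $105.58
Taxable wages = $2547.15 − $105.58 = $2441.57
City income tax: $2441.57 × 0.035 = $85.45
Federal income tax: $2441.57 × 0.1133 = $276.63
State withholding: $2441.57 × 0.0734 = $179.21
OASDI: $2547.15 × 0.0518 = $131.94
Paid family leave insurance: $2547.15 × 0.0125 = $31.84
Union dues: $194.34
Total deductions = $105.58 + $85.45 + $276.63 + $179.21 + $131.94 + $31.84 + $194.34 = $1004.99
Net pay = $2547.15 − $1004.99 = $1542.16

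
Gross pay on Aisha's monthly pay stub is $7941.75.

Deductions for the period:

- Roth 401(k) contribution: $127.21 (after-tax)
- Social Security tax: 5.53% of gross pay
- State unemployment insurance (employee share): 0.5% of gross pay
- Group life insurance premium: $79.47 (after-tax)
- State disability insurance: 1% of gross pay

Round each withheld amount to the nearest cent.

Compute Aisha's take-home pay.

$7176.76

Social Security tax: $7941.75 × 0.0553 = $439.18
State unemployment insurance (employee share): $7941.75 × 0.005 = $39.71
State disability insurance: $7941.75 × 0.01 = $79.42
Roth 401(k) contribution: $127.21
Group life insurance premium: $79.47
Total deductions = $439.18 + $39.71 + $79.42 + $127.21 + $79.47 = $764.99
Net pay = $7941.75 − $764.99 = $7176.76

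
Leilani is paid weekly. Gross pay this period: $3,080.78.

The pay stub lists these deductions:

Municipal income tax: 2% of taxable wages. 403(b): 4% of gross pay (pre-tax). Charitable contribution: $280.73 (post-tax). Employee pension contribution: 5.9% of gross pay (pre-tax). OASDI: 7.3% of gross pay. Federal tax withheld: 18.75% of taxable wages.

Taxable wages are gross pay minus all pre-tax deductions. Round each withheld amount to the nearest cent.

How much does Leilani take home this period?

$1,694.17

Employee pension contribution: $3,080.78 × 0.059 = $181.77
403(b): $3,080.78 × 0.04 = $123.23
Pre-tax total = $181.77 + $123.23 = $305.00
Taxable wages = $3,080.78 − $305.00 = $2,775.78
Federal tax withheld: $2,775.78 × 0.1875 = $520.46
Municipal income tax: $2,775.78 × 0.02 = $55.52
OASDI: $3,080.78 × 0.073 = $224.90
Charitable contribution: $280.73
Total deductions = $181.77 + $123.23 + $520.46 + $55.52 + $224.90 + $280.73 = $1,386.61
Net pay = $3,080.78 − $1,386.61 = $1,694.17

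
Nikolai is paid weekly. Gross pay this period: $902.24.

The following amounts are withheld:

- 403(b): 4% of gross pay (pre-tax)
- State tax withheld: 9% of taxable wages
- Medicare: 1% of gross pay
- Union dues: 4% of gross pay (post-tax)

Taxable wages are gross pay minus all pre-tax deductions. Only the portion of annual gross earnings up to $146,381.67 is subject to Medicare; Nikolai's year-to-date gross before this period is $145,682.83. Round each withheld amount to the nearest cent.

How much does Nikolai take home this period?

$745.12

403(b): $902.24 × 0.04 = $36.09
Taxable wages = $902.24 − $36.09 = $866.15
State tax withheld: $866.15 × 0.09 = $77.95
Medicare: only $146,381.67 − $145,682.83 = $698.84 of this check is subject → $698.84 × 0.01 = $6.99
Union dues: $902.24 × 0.04 = $36.09
Total deductions = $36.09 + $77.95 + $6.99 + $36.09 = $157.12
Net pay = $902.24 − $157.12 = $745.12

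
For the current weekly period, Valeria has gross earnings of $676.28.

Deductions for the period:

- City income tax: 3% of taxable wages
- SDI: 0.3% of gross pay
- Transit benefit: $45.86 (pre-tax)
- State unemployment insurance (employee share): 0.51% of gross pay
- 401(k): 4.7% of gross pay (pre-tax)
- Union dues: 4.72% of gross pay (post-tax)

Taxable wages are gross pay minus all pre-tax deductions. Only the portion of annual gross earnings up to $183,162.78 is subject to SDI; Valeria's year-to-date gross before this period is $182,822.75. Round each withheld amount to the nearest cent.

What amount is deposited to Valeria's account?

$544.28

Transit benefit: $45.86
401(k): $676.28 × 0.047 = $31.79
Pre-tax total = $45.86 + $31.79 = $77.65
Taxable wages = $676.28 − $77.65 = $598.63
City income tax: $598.63 × 0.03 = $17.96
State unemployment insurance (employee share): $676.28 × 0.0051 = $3.45
SDI: only $183,162.78 − $182,822.75 = $340.03 of this check is subject → $340.03 × 0.003 = $1.02
Union dues: $676.28 × 0.0472 = $31.92
Total deductions = $45.86 + $31.79 + $17.96 + $3.45 + $1.02 + $31.92 = $132.00
Net pay = $676.28 − $132.00 = $544.28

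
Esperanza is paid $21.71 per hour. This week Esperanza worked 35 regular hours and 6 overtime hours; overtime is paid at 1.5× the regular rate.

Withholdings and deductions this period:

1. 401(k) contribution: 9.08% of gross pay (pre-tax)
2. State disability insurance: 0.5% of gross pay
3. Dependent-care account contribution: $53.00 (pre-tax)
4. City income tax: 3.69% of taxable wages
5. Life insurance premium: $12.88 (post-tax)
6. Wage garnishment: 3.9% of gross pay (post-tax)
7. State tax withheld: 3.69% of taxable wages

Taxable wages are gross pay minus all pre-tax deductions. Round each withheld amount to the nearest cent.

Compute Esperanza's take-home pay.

Regular pay: 35 × $21.71 = $759.85
Overtime pay: 6 × $21.71 × 1.5 = $195.39
Gross pay = $759.85 + $195.39 = $955.24
Dependent-care account contribution: $53.00
401(k) contribution: $955.24 × 0.0908 = $86.74
Pre-tax total = $53.00 + $86.74 = $139.74
Taxable wages = $955.24 − $139.74 = $815.50
City income tax: $815.50 × 0.0369 = $30.09
State tax withheld: $815.50 × 0.0369 = $30.09
State disability insurance: $955.24 × 0.005 = $4.78
Life insurance premium: $12.88
Wage garnishment: $955.24 × 0.039 = $37.25
Total deductions = $53.00 + $86.74 + $30.09 + $30.09 + $4.78 + $12.88 + $37.25 = $254.83
Net pay = $955.24 − $254.83 = $700.41

$700.41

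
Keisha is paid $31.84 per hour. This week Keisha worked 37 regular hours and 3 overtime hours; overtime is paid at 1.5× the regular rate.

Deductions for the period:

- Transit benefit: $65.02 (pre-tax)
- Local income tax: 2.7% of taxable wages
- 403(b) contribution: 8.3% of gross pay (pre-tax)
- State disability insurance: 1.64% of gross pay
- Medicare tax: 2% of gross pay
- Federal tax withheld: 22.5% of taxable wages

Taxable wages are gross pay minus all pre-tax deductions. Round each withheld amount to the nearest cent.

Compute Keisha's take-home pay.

$809.61

Regular pay: 37 × $31.84 = $1,178.08
Overtime pay: 3 × $31.84 × 1.5 = $143.28
Gross pay = $1,178.08 + $143.28 = $1,321.36
403(b) contribution: $1,321.36 × 0.083 = $109.67
Transit benefit: $65.02
Pre-tax total = $109.67 + $65.02 = $174.69
Taxable wages = $1,321.36 − $174.69 = $1,146.67
Federal tax withheld: $1,146.67 × 0.225 = $258.00
Local income tax: $1,146.67 × 0.027 = $30.96
Medicare tax: $1,321.36 × 0.02 = $26.43
State disability insurance: $1,321.36 × 0.0164 = $21.67
Total deductions = $109.67 + $65.02 + $258.00 + $30.96 + $26.43 + $21.67 = $511.75
Net pay = $1,321.36 − $511.75 = $809.61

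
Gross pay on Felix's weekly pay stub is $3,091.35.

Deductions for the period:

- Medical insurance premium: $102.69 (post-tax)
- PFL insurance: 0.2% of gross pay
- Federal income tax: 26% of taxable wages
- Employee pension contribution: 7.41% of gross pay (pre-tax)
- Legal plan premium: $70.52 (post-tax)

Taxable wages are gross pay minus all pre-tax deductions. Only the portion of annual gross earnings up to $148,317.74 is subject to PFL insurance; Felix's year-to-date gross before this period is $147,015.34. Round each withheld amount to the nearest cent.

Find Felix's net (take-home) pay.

$1,942.28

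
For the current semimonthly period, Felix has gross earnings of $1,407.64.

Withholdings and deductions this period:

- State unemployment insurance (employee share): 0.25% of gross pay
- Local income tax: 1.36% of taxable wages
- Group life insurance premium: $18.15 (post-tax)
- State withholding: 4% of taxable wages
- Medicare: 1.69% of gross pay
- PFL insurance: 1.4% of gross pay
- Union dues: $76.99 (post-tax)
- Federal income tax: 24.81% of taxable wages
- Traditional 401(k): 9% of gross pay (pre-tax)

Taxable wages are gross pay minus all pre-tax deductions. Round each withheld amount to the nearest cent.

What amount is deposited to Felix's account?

Traditional 401(k): $1,407.64 × 0.09 = $126.69
Taxable wages = $1,407.64 − $126.69 = $1,280.95
State withholding: $1,280.95 × 0.04 = $51.24
Local income tax: $1,280.95 × 0.0136 = $17.42
Federal income tax: $1,280.95 × 0.2481 = $317.80
State unemployment insurance (employee share): $1,407.64 × 0.0025 = $3.52
Medicare: $1,407.64 × 0.0169 = $23.79
PFL insurance: $1,407.64 × 0.014 = $19.71
Union dues: $76.99
Group life insurance premium: $18.15
Total deductions = $126.69 + $51.24 + $17.42 + $317.80 + $3.52 + $23.79 + $19.71 + $76.99 + $18.15 = $655.31
Net pay = $1,407.64 − $655.31 = $752.33

$752.33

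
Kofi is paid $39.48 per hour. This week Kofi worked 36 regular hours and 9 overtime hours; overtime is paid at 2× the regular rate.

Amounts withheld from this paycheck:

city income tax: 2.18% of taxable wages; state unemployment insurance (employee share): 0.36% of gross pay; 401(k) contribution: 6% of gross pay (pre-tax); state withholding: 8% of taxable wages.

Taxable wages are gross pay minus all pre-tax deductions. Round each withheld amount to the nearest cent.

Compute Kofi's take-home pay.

Regular pay: 36 × $39.48 = $1,421.28
Overtime pay: 9 × $39.48 × 2 = $710.64
Gross pay = $1,421.28 + $710.64 = $2,131.92
401(k) contribution: $2,131.92 × 0.06 = $127.92
Taxable wages = $2,131.92 − $127.92 = $2,004.00
State withholding: $2,004.00 × 0.08 = $160.32
City income tax: $2,004.00 × 0.0218 = $43.69
State unemployment insurance (employee share): $2,131.92 × 0.0036 = $7.67
Total deductions = $127.92 + $160.32 + $43.69 + $7.67 = $339.60
Net pay = $2,131.92 − $339.60 = $1,792.32

$1,792.32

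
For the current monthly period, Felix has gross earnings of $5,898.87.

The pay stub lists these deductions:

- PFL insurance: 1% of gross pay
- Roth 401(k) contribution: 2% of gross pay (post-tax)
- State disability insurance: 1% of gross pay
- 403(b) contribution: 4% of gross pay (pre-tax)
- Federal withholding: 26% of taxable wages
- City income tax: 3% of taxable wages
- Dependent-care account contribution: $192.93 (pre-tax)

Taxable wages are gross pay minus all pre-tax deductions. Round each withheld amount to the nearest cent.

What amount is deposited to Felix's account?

$3,647.73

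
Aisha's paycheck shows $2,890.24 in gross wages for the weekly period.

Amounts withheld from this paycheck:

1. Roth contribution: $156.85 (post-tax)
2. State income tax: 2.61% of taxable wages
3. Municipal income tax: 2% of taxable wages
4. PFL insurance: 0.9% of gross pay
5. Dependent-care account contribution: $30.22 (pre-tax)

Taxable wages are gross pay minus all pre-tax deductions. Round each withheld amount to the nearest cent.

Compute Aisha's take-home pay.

Dependent-care account contribution: $30.22
Taxable wages = $2,890.24 − $30.22 = $2,860.02
Municipal income tax: $2,860.02 × 0.02 = $57.20
State income tax: $2,860.02 × 0.0261 = $74.65
PFL insurance: $2,890.24 × 0.009 = $26.01
Roth contribution: $156.85
Total deductions = $30.22 + $57.20 + $74.65 + $26.01 + $156.85 = $344.93
Net pay = $2,890.24 − $344.93 = $2,545.31

$2,545.31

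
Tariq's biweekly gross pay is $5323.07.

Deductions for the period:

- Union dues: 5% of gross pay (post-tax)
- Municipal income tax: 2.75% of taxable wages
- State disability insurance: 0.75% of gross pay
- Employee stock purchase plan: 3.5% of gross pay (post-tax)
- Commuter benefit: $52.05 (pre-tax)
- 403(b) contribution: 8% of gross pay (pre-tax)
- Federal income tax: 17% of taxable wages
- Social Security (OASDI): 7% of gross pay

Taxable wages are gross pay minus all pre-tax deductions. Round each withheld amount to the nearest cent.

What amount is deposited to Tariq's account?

Commuter benefit: $52.05
403(b) contribution: $5323.07 × 0.08 = $425.85
Pre-tax total = $52.05 + $425.85 = $477.90
Taxable wages = $5323.07 − $477.90 = $4845.17
Federal income tax: $4845.17 × 0.17 = $823.68
Municipal income tax: $4845.17 × 0.0275 = $133.24
State disability insurance: $5323.07 × 0.0075 = $39.92
Social Security (OASDI): $5323.07 × 0.07 = $372.61
Employee stock purchase plan: $5323.07 × 0.035 = $186.31
Union dues: $5323.07 × 0.05 = $266.15
Total deductions = $52.05 + $425.85 + $823.68 + $133.24 + $39.92 + $372.61 + $186.31 + $266.15 = $2299.81
Net pay = $5323.07 − $2299.81 = $3023.26

$3023.26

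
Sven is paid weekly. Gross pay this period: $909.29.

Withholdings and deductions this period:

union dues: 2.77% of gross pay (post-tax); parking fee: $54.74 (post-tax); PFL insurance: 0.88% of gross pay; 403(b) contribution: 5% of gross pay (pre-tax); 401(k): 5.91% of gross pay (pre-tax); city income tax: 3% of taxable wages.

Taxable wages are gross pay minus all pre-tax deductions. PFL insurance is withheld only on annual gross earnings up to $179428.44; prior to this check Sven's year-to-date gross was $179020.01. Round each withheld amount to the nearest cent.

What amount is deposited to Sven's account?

$702.27

401(k): $909.29 × 0.0591 = $53.74
403(b) contribution: $909.29 × 0.05 = $45.46
Pre-tax total = $53.74 + $45.46 = $99.20
Taxable wages = $909.29 − $99.20 = $810.09
City income tax: $810.09 × 0.03 = $24.30
PFL insurance: only $179428.44 − $179020.01 = $408.43 of this check is subject → $408.43 × 0.0088 = $3.59
Union dues: $909.29 × 0.0277 = $25.19
Parking fee: $54.74
Total deductions = $53.74 + $45.46 + $24.30 + $3.59 + $25.19 + $54.74 = $207.02
Net pay = $909.29 − $207.02 = $702.27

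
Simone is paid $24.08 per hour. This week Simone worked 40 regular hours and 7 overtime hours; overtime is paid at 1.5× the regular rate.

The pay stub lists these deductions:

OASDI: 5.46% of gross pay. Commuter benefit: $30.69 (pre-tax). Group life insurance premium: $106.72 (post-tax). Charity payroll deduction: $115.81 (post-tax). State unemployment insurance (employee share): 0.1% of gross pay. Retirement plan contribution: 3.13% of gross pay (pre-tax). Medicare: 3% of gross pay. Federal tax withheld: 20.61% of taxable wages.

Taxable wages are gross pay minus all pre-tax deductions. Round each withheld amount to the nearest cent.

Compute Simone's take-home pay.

Regular pay: 40 × $24.08 = $963.20
Overtime pay: 7 × $24.08 × 1.5 = $252.84
Gross pay = $963.20 + $252.84 = $1,216.04
Commuter benefit: $30.69
Retirement plan contribution: $1,216.04 × 0.0313 = $38.06
Pre-tax total = $30.69 + $38.06 = $68.75
Taxable wages = $1,216.04 − $68.75 = $1,147.29
Federal tax withheld: $1,147.29 × 0.2061 = $236.46
Medicare: $1,216.04 × 0.03 = $36.48
OASDI: $1,216.04 × 0.0546 = $66.40
State unemployment insurance (employee share): $1,216.04 × 0.001 = $1.22
Group life insurance premium: $106.72
Charity payroll deduction: $115.81
Total deductions = $30.69 + $38.06 + $236.46 + $36.48 + $66.40 + $1.22 + $106.72 + $115.81 = $631.84
Net pay = $1,216.04 − $631.84 = $584.20

$584.20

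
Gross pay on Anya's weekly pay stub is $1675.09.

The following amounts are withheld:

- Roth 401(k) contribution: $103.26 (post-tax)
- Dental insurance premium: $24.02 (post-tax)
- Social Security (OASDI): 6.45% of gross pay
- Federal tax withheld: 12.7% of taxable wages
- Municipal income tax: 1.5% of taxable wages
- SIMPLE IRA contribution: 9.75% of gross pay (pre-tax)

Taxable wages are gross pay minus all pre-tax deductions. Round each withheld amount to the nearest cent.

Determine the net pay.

$1061.78

SIMPLE IRA contribution: $1675.09 × 0.0975 = $163.32
Taxable wages = $1675.09 − $163.32 = $1511.77
Municipal income tax: $1511.77 × 0.015 = $22.68
Federal tax withheld: $1511.77 × 0.127 = $191.99
Social Security (OASDI): $1675.09 × 0.0645 = $108.04
Dental insurance premium: $24.02
Roth 401(k) contribution: $103.26
Total deductions = $163.32 + $22.68 + $191.99 + $108.04 + $24.02 + $103.26 = $613.31
Net pay = $1675.09 − $613.31 = $1061.78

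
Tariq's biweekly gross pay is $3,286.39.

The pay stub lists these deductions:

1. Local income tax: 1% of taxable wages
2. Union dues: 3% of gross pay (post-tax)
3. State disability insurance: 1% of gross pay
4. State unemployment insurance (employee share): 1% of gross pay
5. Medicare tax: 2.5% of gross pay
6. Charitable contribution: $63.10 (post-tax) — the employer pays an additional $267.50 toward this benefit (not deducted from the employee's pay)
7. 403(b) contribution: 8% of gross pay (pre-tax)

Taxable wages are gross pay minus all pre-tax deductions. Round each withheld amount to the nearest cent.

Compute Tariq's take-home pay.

403(b) contribution: $3,286.39 × 0.08 = $262.91
Taxable wages = $3,286.39 − $262.91 = $3,023.48
Local income tax: $3,023.48 × 0.01 = $30.23
State disability insurance: $3,286.39 × 0.01 = $32.86
State unemployment insurance (employee share): $3,286.39 × 0.01 = $32.86
Medicare tax: $3,286.39 × 0.025 = $82.16
Union dues: $3,286.39 × 0.03 = $98.59
Charitable contribution: $63.10
(Employer's $267.50 toward charitable contribution is not withheld from the employee.)
Total deductions = $262.91 + $30.23 + $32.86 + $32.86 + $82.16 + $98.59 + $63.10 = $602.71
Net pay = $3,286.39 − $602.71 = $2,683.68

$2,683.68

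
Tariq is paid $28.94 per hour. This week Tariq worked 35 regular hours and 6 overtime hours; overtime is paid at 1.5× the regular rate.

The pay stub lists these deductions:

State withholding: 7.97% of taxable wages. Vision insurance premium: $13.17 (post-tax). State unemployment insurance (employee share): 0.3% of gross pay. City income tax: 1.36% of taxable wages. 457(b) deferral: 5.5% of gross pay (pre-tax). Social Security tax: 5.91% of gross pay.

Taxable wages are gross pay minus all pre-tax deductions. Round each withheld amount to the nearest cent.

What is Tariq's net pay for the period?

Regular pay: 35 × $28.94 = $1012.90
Overtime pay: 6 × $28.94 × 1.5 = $260.46
Gross pay = $1012.90 + $260.46 = $1273.36
457(b) deferral: $1273.36 × 0.055 = $70.03
Taxable wages = $1273.36 − $70.03 = $1203.33
City income tax: $1203.33 × 0.0136 = $16.37
State withholding: $1203.33 × 0.0797 = $95.91
State unemployment insurance (employee share): $1273.36 × 0.003 = $3.82
Social Security tax: $1273.36 × 0.0591 = $75.26
Vision insurance premium: $13.17
Total deductions = $70.03 + $16.37 + $95.91 + $3.82 + $75.26 + $13.17 = $274.56
Net pay = $1273.36 − $274.56 = $998.80

$998.80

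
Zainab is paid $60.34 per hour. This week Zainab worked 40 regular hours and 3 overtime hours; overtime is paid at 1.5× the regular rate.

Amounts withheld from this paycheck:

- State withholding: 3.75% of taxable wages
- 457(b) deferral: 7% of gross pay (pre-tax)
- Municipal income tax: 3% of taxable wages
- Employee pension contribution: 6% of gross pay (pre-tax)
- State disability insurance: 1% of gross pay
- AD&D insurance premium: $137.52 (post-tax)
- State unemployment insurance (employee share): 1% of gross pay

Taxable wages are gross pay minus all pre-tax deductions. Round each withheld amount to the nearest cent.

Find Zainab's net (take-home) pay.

$1,987.16

Regular pay: 40 × $60.34 = $2,413.60
Overtime pay: 3 × $60.34 × 1.5 = $271.53
Gross pay = $2,413.60 + $271.53 = $2,685.13
Employee pension contribution: $2,685.13 × 0.06 = $161.11
457(b) deferral: $2,685.13 × 0.07 = $187.96
Pre-tax total = $161.11 + $187.96 = $349.07
Taxable wages = $2,685.13 − $349.07 = $2,336.06
State withholding: $2,336.06 × 0.0375 = $87.60
Municipal income tax: $2,336.06 × 0.03 = $70.08
State unemployment insurance (employee share): $2,685.13 × 0.01 = $26.85
State disability insurance: $2,685.13 × 0.01 = $26.85
AD&D insurance premium: $137.52
Total deductions = $161.11 + $187.96 + $87.60 + $70.08 + $26.85 + $26.85 + $137.52 = $697.97
Net pay = $2,685.13 − $697.97 = $1,987.16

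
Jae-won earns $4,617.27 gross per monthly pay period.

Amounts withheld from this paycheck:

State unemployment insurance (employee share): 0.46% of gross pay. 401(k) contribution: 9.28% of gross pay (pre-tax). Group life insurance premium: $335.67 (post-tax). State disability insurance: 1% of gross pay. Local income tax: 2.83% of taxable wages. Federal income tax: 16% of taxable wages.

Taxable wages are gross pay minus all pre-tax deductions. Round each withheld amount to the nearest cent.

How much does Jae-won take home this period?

$2,996.96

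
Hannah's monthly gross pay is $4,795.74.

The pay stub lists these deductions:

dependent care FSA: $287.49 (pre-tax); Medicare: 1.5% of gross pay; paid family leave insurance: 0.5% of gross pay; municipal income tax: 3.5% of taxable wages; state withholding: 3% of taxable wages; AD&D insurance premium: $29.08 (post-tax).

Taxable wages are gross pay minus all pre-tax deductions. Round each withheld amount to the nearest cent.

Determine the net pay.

Dependent care FSA: $287.49
Taxable wages = $4,795.74 − $287.49 = $4,508.25
Municipal income tax: $4,508.25 × 0.035 = $157.79
State withholding: $4,508.25 × 0.03 = $135.25
Paid family leave insurance: $4,795.74 × 0.005 = $23.98
Medicare: $4,795.74 × 0.015 = $71.94
AD&D insurance premium: $29.08
Total deductions = $287.49 + $157.79 + $135.25 + $23.98 + $71.94 + $29.08 = $705.53
Net pay = $4,795.74 − $705.53 = $4,090.21

$4,090.21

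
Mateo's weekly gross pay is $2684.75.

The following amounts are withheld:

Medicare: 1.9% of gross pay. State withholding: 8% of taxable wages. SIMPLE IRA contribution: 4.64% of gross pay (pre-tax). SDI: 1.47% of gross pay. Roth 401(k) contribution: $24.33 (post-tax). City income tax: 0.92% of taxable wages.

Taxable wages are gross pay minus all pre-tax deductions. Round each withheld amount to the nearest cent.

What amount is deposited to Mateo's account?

SIMPLE IRA contribution: $2684.75 × 0.0464 = $124.57
Taxable wages = $2684.75 − $124.57 = $2560.18
State withholding: $2560.18 × 0.08 = $204.81
City income tax: $2560.18 × 0.0092 = $23.55
Medicare: $2684.75 × 0.019 = $51.01
SDI: $2684.75 × 0.0147 = $39.47
Roth 401(k) contribution: $24.33
Total deductions = $124.57 + $204.81 + $23.55 + $51.01 + $39.47 + $24.33 = $467.74
Net pay = $2684.75 − $467.74 = $2217.01

$2217.01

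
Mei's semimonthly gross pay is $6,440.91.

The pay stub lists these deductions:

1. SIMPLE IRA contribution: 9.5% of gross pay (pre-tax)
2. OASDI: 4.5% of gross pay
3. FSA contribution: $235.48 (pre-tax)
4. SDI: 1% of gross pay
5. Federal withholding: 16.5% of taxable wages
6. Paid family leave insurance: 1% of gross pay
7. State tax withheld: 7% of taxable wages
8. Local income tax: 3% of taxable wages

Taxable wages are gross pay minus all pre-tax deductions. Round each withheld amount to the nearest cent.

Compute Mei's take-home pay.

$3,692.59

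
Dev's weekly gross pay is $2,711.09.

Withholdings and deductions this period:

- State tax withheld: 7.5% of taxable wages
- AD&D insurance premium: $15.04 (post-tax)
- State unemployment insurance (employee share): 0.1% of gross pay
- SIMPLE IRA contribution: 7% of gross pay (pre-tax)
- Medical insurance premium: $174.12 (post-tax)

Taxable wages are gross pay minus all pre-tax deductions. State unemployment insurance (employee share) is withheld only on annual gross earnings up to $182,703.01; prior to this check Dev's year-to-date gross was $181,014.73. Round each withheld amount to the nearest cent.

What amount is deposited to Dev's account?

SIMPLE IRA contribution: $2,711.09 × 0.07 = $189.78
Taxable wages = $2,711.09 − $189.78 = $2,521.31
State tax withheld: $2,521.31 × 0.075 = $189.10
State unemployment insurance (employee share): only $182,703.01 − $181,014.73 = $1,688.28 of this check is subject → $1,688.28 × 0.001 = $1.69
Medical insurance premium: $174.12
AD&D insurance premium: $15.04
Total deductions = $189.78 + $189.10 + $1.69 + $174.12 + $15.04 = $569.73
Net pay = $2,711.09 − $569.73 = $2,141.36

$2,141.36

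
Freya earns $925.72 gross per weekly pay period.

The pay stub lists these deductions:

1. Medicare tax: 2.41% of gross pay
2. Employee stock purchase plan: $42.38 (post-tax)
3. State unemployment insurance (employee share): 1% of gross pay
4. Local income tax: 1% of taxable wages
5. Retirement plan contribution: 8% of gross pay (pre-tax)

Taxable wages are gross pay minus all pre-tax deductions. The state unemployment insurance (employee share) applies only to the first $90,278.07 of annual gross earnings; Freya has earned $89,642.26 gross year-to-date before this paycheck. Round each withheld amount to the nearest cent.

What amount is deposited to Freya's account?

$772.09

Retirement plan contribution: $925.72 × 0.08 = $74.06
Taxable wages = $925.72 − $74.06 = $851.66
Local income tax: $851.66 × 0.01 = $8.52
Medicare tax: $925.72 × 0.0241 = $22.31
State unemployment insurance (employee share): only $90,278.07 − $89,642.26 = $635.81 of this check is subject → $635.81 × 0.01 = $6.36
Employee stock purchase plan: $42.38
Total deductions = $74.06 + $8.52 + $22.31 + $6.36 + $42.38 = $153.63
Net pay = $925.72 − $153.63 = $772.09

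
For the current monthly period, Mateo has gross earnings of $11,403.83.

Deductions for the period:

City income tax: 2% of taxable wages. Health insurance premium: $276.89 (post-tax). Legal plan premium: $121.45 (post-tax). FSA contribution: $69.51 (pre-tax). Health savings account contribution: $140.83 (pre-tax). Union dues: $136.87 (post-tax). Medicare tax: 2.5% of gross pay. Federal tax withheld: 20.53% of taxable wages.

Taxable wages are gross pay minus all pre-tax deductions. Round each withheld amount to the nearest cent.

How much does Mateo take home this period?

$7,851.29

FSA contribution: $69.51
Health savings account contribution: $140.83
Pre-tax total = $69.51 + $140.83 = $210.34
Taxable wages = $11,403.83 − $210.34 = $11,193.49
Federal tax withheld: $11,193.49 × 0.2053 = $2,298.02
City income tax: $11,193.49 × 0.02 = $223.87
Medicare tax: $11,403.83 × 0.025 = $285.10
Legal plan premium: $121.45
Union dues: $136.87
Health insurance premium: $276.89
Total deductions = $69.51 + $140.83 + $2,298.02 + $223.87 + $285.10 + $121.45 + $136.87 + $276.89 = $3,552.54
Net pay = $11,403.83 − $3,552.54 = $7,851.29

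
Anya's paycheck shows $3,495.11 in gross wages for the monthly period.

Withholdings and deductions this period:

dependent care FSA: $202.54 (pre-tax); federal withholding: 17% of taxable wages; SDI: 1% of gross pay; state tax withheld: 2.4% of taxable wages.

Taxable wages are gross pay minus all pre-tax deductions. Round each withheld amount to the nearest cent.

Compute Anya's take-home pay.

Dependent care FSA: $202.54
Taxable wages = $3,495.11 − $202.54 = $3,292.57
Federal withholding: $3,292.57 × 0.17 = $559.74
State tax withheld: $3,292.57 × 0.024 = $79.02
SDI: $3,495.11 × 0.01 = $34.95
Total deductions = $202.54 + $559.74 + $79.02 + $34.95 = $876.25
Net pay = $3,495.11 − $876.25 = $2,618.86

$2,618.86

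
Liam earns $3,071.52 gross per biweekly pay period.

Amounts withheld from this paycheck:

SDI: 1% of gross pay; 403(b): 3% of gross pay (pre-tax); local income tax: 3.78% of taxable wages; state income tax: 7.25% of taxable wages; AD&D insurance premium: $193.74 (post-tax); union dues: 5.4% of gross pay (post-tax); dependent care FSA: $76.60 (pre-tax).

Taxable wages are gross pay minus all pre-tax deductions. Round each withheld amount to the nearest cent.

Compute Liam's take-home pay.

403(b): $3,071.52 × 0.03 = $92.15
Dependent care FSA: $76.60
Pre-tax total = $92.15 + $76.60 = $168.75
Taxable wages = $3,071.52 − $168.75 = $2,902.77
Local income tax: $2,902.77 × 0.0378 = $109.72
State income tax: $2,902.77 × 0.0725 = $210.45
SDI: $3,071.52 × 0.01 = $30.72
AD&D insurance premium: $193.74
Union dues: $3,071.52 × 0.054 = $165.86
Total deductions = $92.15 + $76.60 + $109.72 + $210.45 + $30.72 + $193.74 + $165.86 = $879.24
Net pay = $3,071.52 − $879.24 = $2,192.28

$2,192.28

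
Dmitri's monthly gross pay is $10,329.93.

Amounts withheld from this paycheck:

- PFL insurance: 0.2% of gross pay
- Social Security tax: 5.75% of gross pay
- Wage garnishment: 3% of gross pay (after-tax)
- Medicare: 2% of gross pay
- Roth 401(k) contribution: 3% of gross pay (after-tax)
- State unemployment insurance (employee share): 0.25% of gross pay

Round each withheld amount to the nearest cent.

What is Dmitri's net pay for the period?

PFL insurance: $10,329.93 × 0.002 = $20.66
State unemployment insurance (employee share): $10,329.93 × 0.0025 = $25.82
Medicare: $10,329.93 × 0.02 = $206.60
Social Security tax: $10,329.93 × 0.0575 = $593.97
Wage garnishment: $10,329.93 × 0.03 = $309.90
Roth 401(k) contribution: $10,329.93 × 0.03 = $309.90
Total deductions = $20.66 + $25.82 + $206.60 + $593.97 + $309.90 + $309.90 = $1,466.85
Net pay = $10,329.93 − $1,466.85 = $8,863.08

$8,863.08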